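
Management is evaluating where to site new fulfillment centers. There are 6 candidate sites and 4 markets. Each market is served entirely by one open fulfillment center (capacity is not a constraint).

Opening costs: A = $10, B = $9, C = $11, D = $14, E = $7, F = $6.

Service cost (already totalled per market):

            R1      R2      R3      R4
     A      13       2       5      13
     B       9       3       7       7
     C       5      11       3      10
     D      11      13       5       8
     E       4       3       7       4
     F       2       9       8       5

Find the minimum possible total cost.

Minimum total cost: 25

For any fixed open set, each market goes to its cheapest open site; total = fixed + service.
{E}: R1→E 4, R2→E 3, R3→E 7, R4→E 4. Service 18; fixed 7; total 25.
{E, F}: R1→F 2, R2→E 3, R3→E 7, R4→E 4. Service 16; fixed 13; total 29.
{A, F}: R1→F 2, R2→A 2, R3→A 5, R4→F 5. Service 14; fixed 16; total 30.
{A, B, C, D, E, F}: service 11 + fixed 57 = 68
No other subset beats 25.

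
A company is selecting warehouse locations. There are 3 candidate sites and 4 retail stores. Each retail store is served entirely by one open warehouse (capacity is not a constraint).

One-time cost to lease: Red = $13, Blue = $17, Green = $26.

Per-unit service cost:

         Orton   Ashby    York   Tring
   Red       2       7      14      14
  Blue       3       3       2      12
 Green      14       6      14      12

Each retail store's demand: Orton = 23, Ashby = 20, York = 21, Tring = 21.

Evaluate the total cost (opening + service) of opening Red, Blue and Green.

Each retail store is assigned to its cheapest site among the open ones.
{Red, Blue, Green}: Orton→Red 2·23=46, Ashby→Blue 3·20=60, York→Blue 2·21=42, Tring→Blue 12·21=252. Service 400; fixed 56; total 456.

Total cost: 456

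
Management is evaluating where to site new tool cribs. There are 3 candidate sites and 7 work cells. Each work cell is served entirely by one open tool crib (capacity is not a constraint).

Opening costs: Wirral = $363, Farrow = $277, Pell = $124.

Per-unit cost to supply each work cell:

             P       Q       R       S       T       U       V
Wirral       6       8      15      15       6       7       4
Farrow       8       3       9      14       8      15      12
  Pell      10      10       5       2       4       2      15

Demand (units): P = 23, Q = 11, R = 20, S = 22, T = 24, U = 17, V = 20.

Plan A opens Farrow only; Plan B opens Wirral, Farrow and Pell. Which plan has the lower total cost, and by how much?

Plan A: {Farrow}: P→Farrow 8·23=184, Q→Farrow 3·11=33, R→Farrow 9·20=180, S→Farrow 14·22=308, T→Farrow 8·24=192, U→Farrow 15·17=255, V→Farrow 12·20=240. Service 1392; fixed 277; total 1669.
Plan B: {Wirral, Farrow, Pell}: P→Wirral 6·23=138, Q→Farrow 3·11=33, R→Pell 5·20=100, S→Pell 2·22=44, T→Pell 4·24=96, U→Pell 2·17=34, V→Wirral 4·20=80. Service 525; fixed 764; total 1289.
Difference: |1669 − 1289| = 380.

Plan B is cheaper by 380.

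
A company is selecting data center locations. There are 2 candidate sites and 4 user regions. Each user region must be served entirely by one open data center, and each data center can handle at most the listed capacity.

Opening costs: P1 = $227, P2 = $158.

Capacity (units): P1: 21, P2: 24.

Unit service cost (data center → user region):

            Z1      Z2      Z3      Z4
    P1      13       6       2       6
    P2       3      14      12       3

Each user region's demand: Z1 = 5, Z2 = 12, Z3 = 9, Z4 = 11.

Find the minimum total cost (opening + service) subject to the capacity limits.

Open {P1, P2}: Z1→P2 3·5=15, Z2→P1 6·12=72, Z3→P1 2·9=18, Z4→P2 3·11=33.
Loads: P1 carries 21/21, P2 carries 16/24. Service 138; fixed 385; total 523.
Next best feasible plan costs 652.

Minimum total cost: 523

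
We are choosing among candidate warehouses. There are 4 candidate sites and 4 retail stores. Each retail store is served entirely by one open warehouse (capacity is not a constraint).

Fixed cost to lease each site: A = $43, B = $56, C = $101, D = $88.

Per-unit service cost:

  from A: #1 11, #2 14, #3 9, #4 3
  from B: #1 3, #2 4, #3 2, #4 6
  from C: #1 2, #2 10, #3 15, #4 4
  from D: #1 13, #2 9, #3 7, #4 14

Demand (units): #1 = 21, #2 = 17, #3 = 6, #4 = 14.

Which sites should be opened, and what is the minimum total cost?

Open B only; minimum total cost 283.

For any fixed open set, each retail store goes to its cheapest open site; total = fixed + service.
{B}: #1→B 3·21=63, #2→B 4·17=68, #3→B 2·6=12, #4→B 6·14=84. Service 227; fixed 56; total 283.
{A, B}: service 185 + fixed 99 = 284
{B, C}: service 178 + fixed 157 = 335
{A, B, C, D}: service 164 + fixed 288 = 452
No other subset beats 283.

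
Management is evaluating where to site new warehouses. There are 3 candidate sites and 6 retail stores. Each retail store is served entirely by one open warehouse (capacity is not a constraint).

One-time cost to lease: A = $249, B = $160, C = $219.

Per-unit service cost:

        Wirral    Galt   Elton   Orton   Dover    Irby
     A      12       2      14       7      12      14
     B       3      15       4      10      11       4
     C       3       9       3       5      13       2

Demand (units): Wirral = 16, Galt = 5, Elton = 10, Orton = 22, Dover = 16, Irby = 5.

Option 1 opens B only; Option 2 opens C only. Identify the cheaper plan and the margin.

Option 1: {B}: Wirral→B 3·16=48, Galt→B 15·5=75, Elton→B 4·10=40, Orton→B 10·22=220, Dover→B 11·16=176, Irby→B 4·5=20. Service 579; fixed 160; total 739.
Option 2: {C}: Wirral→C 3·16=48, Galt→C 9·5=45, Elton→C 3·10=30, Orton→C 5·22=110, Dover→C 13·16=208, Irby→C 2·5=10. Service 451; fixed 219; total 670.
Difference: |739 − 670| = 69.

Option 2 is cheaper by 69.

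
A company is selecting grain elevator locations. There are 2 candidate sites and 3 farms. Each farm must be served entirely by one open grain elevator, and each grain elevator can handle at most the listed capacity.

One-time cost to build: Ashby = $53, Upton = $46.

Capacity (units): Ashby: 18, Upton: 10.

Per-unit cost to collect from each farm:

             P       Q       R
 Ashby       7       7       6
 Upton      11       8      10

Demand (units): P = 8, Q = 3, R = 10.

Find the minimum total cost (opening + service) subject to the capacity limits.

Open {Ashby, Upton}: P→Ashby 7·8=56, Q→Upton 8·3=24, R→Ashby 6·10=60.
Loads: Ashby carries 18/18, Upton carries 3/10. Service 140; fixed 99; total 239.
Next best feasible plan costs 268.

Minimum total cost: 239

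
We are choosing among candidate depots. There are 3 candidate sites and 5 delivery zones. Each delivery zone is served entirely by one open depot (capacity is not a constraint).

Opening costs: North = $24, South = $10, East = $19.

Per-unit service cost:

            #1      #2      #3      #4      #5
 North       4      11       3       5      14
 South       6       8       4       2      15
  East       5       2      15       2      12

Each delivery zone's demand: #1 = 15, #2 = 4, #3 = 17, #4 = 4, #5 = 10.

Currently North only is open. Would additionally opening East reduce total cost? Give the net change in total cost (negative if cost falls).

Current service cost with {North}: 315.
Adding East: each delivery zone re-picks its cheapest; new service cost 247, saving 68.
Extra fixed cost: 19. Net change = 19 − 68 = -49.
(Totals: 339 → 290.)

Yes — net change −49 (cost falls by 49).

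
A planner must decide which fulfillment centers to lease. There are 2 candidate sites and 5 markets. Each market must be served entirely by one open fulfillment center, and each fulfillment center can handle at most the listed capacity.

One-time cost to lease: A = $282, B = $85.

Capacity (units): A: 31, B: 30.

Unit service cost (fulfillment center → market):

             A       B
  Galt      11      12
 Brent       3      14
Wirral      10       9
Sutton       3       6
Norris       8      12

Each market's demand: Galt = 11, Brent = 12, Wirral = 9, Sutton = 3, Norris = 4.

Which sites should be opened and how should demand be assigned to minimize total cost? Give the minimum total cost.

Open {A, B}: Galt→A 11·11=121, Brent→A 3·12=36, Wirral→B 9·9=81, Sutton→A 3·3=9, Norris→A 8·4=32.
Loads: A carries 30/31, B carries 9/30. Service 279; fixed 367; total 646.
Next best feasible plan costs 655.

Minimum total cost: 646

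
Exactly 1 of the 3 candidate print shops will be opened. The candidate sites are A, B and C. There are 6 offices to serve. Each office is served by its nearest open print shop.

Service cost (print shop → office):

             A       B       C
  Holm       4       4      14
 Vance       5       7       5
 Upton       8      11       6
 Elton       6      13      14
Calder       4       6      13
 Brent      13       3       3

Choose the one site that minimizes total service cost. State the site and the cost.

Choose A only; total service cost 40.

With exactly 1 open, each office uses its cheapest among the chosen.
{A}: Holm→A 4, Vance→A 5, Upton→A 8, Elton→A 6, Calder→A 4, Brent→A 13. Service cost 40.
{B}: service cost 44
{C}: service cost 55
Among all 3 size-1 choices, {A} is lowest.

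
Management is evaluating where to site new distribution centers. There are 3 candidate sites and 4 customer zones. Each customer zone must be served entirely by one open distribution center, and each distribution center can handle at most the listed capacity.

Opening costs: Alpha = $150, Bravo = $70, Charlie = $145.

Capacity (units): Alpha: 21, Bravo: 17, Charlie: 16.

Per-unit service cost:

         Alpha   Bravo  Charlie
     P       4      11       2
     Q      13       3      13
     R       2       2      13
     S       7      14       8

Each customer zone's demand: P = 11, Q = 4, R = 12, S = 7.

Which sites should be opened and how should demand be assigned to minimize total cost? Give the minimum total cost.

Minimum total cost: 349

Open {Alpha, Bravo}: P→Alpha 4·11=44, Q→Bravo 3·4=12, R→Bravo 2·12=24, S→Alpha 7·7=49.
Loads: Alpha carries 18/21, Bravo carries 16/17. Service 129; fixed 220; total 349.
Next best feasible plan costs 426.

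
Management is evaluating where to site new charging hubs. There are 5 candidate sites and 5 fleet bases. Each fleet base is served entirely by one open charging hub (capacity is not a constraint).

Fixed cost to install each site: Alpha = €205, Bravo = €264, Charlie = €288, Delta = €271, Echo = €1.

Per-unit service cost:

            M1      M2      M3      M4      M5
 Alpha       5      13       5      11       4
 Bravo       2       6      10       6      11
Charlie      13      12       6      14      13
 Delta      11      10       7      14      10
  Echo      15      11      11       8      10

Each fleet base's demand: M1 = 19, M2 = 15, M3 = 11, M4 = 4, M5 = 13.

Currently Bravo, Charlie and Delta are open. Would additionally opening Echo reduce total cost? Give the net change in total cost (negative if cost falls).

No — net change +1 (cost rises by 1).

Current service cost with {Bravo, Charlie, Delta}: 348.
Adding Echo: each fleet base re-picks its cheapest; new service cost 348, saving 0.
Extra fixed cost: 1. Net change = 1 − 0 = 1.
(Totals: 1171 → 1172.)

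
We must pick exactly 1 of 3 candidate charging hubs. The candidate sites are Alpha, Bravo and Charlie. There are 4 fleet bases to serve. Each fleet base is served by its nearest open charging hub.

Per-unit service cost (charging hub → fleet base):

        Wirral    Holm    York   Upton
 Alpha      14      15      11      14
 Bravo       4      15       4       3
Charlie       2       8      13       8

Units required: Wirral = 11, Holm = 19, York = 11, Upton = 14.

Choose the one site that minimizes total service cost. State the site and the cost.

Choose Bravo only; total service cost 415.

With exactly 1 open, each fleet base uses its cheapest among the chosen.
{Bravo}: Wirral→Bravo 4·11=44, Holm→Bravo 15·19=285, York→Bravo 4·11=44, Upton→Bravo 3·14=42. Service cost 415.
{Charlie}: service cost 429
{Alpha}: service cost 756
Among all 3 size-1 choices, {Bravo} is lowest.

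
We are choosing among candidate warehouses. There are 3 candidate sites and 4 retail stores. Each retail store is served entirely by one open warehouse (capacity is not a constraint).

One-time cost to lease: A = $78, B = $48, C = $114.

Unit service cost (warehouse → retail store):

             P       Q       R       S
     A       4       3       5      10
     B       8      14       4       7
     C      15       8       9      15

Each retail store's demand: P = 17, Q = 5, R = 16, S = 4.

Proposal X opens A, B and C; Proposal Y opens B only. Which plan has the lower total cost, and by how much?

Proposal Y is cheaper by 69.

Proposal X: {A, B, C}: P→A 4·17=68, Q→A 3·5=15, R→B 4·16=64, S→B 7·4=28. Service 175; fixed 240; total 415.
Proposal Y: {B}: P→B 8·17=136, Q→B 14·5=70, R→B 4·16=64, S→B 7·4=28. Service 298; fixed 48; total 346.
Difference: |415 − 346| = 69.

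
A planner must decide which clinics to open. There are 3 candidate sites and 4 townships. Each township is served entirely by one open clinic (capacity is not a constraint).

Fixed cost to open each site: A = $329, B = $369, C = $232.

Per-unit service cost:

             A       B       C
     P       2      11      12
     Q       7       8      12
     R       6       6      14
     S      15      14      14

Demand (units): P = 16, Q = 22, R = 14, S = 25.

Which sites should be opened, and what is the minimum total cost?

For any fixed open set, each township goes to its cheapest open site; total = fixed + service.
{A}: P→A 2·16=32, Q→A 7·22=154, R→A 6·14=84, S→A 15·25=375. Service 645; fixed 329; total 974.
{B}: P→B 11·16=176, Q→B 8·22=176, R→B 6·14=84, S→B 14·25=350. Service 786; fixed 369; total 1155.
{A, C}: service 620 + fixed 561 = 1181
{A, B, C}: P→A 2·16=32, Q→A 7·22=154, R→A 6·14=84, S→B 14·25=350. Service 620; fixed 930; total 1550.
No other subset beats 974.

Open A only; minimum total cost 974.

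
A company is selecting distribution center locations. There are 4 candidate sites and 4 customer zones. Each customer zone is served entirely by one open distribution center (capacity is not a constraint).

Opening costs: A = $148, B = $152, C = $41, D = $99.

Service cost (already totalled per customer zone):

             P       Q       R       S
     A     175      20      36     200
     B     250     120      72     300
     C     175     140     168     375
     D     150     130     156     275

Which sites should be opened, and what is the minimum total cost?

For any fixed open set, each customer zone goes to its cheapest open site; total = fixed + service.
{A}: P→A 175, Q→A 20, R→A 36, S→A 200. Service 431; fixed 148; total 579.
{A, C}: P→A 175, Q→A 20, R→A 36, S→A 200. Service 431; fixed 189; total 620.
{A, D}: service 406 + fixed 247 = 653
{A, B, C, D}: P→D 150, Q→A 20, R→A 36, S→A 200. Service 406; fixed 440; total 846.
No other subset beats 579.

Open A only; minimum total cost 579.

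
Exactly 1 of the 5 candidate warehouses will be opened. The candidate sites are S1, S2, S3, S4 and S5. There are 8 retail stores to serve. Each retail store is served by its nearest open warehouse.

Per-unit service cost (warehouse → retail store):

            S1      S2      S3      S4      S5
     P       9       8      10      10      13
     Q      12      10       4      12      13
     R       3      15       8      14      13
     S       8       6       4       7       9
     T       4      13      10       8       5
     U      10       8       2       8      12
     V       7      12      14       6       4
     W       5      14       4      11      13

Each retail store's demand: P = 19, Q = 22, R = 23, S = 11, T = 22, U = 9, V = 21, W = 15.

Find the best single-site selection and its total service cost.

Choose S1 only; total service cost 992.

With exactly 1 open, each retail store uses its cheapest among the chosen.
{S1}: P→S1 9·19=171, Q→S1 12·22=264, R→S1 3·23=69, S→S1 8·11=88, T→S1 4·22=88, U→S1 10·9=90, V→S1 7·21=147, W→S1 5·15=75. Service cost 992.
{S3}: service cost 1098
{S4}: service cost 1392
Among all 5 size-1 choices, {S1} is lowest.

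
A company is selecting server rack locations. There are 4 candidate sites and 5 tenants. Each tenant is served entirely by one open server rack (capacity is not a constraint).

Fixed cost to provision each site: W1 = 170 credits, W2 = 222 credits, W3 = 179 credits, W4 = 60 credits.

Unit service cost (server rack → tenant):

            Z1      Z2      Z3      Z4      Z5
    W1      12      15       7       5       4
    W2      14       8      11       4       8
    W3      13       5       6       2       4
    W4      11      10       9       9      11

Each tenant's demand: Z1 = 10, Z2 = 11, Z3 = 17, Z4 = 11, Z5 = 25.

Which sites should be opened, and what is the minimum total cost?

Open W3 only; minimum total cost 588.

For any fixed open set, each tenant goes to its cheapest open site; total = fixed + service.
{W3}: Z1→W3 13·10=130, Z2→W3 5·11=55, Z3→W3 6·17=102, Z4→W3 2·11=22, Z5→W3 4·25=100. Service 409; fixed 179; total 588.
{W3, W4}: Z1→W4 11·10=110, Z2→W3 5·11=55, Z3→W3 6·17=102, Z4→W3 2·11=22, Z5→W3 4·25=100. Service 389; fixed 239; total 628.
{W1, W4}: service 494 + fixed 230 = 724
{W1, W2, W3, W4}: Z1→W4 11·10=110, Z2→W3 5·11=55, Z3→W3 6·17=102, Z4→W3 2·11=22, Z5→W1 4·25=100. Service 389; fixed 631; total 1020.
(All 15 nonempty subsets were checked; W3 only is lowest.)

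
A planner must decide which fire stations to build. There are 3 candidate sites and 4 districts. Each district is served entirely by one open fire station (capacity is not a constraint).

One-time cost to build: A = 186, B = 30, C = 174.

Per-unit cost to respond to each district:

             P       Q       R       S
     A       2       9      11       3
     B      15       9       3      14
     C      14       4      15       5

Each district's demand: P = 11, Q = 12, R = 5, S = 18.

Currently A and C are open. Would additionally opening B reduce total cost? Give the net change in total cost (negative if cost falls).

Yes — net change −10 (cost falls by 10).

Current service cost with {A, C}: 179.
Adding B: each district re-picks its cheapest; new service cost 139, saving 40.
Extra fixed cost: 30. Net change = 30 − 40 = -10.
(Totals: 539 → 529.)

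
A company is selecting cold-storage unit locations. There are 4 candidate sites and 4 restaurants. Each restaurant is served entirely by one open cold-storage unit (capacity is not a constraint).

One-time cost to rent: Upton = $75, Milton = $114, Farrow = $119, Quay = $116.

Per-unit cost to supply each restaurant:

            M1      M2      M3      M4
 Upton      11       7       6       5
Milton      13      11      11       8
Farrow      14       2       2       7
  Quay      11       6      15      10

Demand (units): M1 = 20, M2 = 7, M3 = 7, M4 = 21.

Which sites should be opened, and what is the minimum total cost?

For any fixed open set, each restaurant goes to its cheapest open site; total = fixed + service.
{Upton}: M1→Upton 11·20=220, M2→Upton 7·7=49, M3→Upton 6·7=42, M4→Upton 5·21=105. Service 416; fixed 75; total 491.
{Upton, Farrow}: service 353 + fixed 194 = 547
{Farrow}: M1→Farrow 14·20=280, M2→Farrow 2·7=14, M3→Farrow 2·7=14, M4→Farrow 7·21=147. Service 455; fixed 119; total 574.
{Upton, Milton, Farrow, Quay}: service 353 + fixed 424 = 777
No other subset beats 491.

Open Upton only; minimum total cost 491.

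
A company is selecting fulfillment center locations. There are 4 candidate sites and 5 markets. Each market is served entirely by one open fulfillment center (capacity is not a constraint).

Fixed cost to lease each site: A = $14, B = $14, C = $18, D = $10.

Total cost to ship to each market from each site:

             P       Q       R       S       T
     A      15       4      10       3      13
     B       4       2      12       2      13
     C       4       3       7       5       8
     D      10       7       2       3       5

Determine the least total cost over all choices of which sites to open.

For any fixed open set, each market goes to its cheapest open site; total = fixed + service.
{D}: P→D 10, Q→D 7, R→D 2, S→D 3, T→D 5. Service 27; fixed 10; total 37.
{B, D}: P→B 4, Q→B 2, R→D 2, S→B 2, T→D 5. Service 15; fixed 24; total 39.
{C}: P→C 4, Q→C 3, R→C 7, S→C 5, T→C 8. Service 27; fixed 18; total 45.
{A, B, C, D}: service 15 + fixed 56 = 71
No other subset beats 37.

Minimum total cost: 37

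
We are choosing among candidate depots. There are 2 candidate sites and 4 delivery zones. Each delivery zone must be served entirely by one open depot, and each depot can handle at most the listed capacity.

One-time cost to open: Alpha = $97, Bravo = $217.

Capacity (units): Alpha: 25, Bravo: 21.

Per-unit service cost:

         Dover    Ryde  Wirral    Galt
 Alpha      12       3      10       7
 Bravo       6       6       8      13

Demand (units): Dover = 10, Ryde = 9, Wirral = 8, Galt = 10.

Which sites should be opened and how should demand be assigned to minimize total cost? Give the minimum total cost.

Open {Alpha, Bravo}: Dover→Bravo 6·10=60, Ryde→Alpha 3·9=27, Wirral→Bravo 8·8=64, Galt→Alpha 7·10=70.
Loads: Alpha carries 19/25, Bravo carries 18/21. Service 221; fixed 314; total 535.
Next best feasible plan costs 578.

Minimum total cost: 535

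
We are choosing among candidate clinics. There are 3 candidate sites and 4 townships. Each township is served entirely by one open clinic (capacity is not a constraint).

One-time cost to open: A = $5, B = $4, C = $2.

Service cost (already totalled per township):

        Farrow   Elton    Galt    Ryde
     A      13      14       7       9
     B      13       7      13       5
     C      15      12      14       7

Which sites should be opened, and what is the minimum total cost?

Open A and B; minimum total cost 41.

For any fixed open set, each township goes to its cheapest open site; total = fixed + service.
{A, B}: Farrow→A 13, Elton→B 7, Galt→A 7, Ryde→B 5. Service 32; fixed 9; total 41.
{B}: Farrow→B 13, Elton→B 7, Galt→B 13, Ryde→B 5. Service 38; fixed 4; total 42.
{A, B, C}: service 32 + fixed 11 = 43
{C}: Farrow→C 15, Elton→C 12, Galt→C 14, Ryde→C 7. Service 48; fixed 2; total 50.
No other subset beats 41.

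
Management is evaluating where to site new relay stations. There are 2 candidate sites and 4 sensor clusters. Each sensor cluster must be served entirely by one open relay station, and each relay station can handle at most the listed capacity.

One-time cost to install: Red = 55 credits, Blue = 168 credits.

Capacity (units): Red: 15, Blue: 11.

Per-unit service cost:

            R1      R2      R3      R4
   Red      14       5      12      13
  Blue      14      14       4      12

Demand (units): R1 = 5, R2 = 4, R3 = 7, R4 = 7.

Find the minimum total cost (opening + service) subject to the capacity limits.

Minimum total cost: 468

Open {Red, Blue}: R1→Red 14·5=70, R2→Blue 14·4=56, R3→Blue 4·7=28, R4→Red 13·7=91.
Loads: Red carries 12/15, Blue carries 11/11. Service 245; fixed 223; total 468.
Next best feasible plan costs 517.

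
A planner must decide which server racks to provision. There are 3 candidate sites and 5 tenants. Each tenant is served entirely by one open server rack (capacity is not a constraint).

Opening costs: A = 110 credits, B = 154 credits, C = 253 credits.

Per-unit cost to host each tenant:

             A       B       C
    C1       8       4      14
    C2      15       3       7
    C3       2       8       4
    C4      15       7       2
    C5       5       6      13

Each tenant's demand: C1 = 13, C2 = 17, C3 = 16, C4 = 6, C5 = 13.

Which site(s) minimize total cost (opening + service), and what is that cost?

For any fixed open set, each tenant goes to its cheapest open site; total = fixed + service.
{B}: C1→B 4·13=52, C2→B 3·17=51, C3→B 8·16=128, C4→B 7·6=42, C5→B 6·13=78. Service 351; fixed 154; total 505.
{A, B}: service 242 + fixed 264 = 506
{A}: C1→A 8·13=104, C2→A 15·17=255, C3→A 2·16=32, C4→A 15·6=90, C5→A 5·13=65. Service 546; fixed 110; total 656.
{A, B, C}: service 212 + fixed 517 = 729
No other subset beats 505.

Open B only; minimum total cost 505.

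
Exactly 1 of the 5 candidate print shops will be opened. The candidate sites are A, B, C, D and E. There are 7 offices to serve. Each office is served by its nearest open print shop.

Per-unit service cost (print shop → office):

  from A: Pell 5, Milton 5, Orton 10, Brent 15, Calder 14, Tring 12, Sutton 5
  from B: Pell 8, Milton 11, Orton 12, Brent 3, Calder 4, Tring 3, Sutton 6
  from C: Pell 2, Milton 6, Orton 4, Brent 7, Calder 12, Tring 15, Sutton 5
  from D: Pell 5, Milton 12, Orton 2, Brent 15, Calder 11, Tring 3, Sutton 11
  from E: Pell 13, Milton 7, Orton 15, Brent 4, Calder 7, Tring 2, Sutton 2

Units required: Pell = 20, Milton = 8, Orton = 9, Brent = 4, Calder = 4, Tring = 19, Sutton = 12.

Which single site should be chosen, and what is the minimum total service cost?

Choose D only; total service cost 507.

With exactly 1 open, each office uses its cheapest among the chosen.
{D}: Pell→D 5·20=100, Milton→D 12·8=96, Orton→D 2·9=18, Brent→D 15·4=60, Calder→D 11·4=44, Tring→D 3·19=57, Sutton→D 11·12=132. Service cost 507.
{B}: service cost 513
{C}: service cost 545
Among all 5 size-1 choices, {D} is lowest.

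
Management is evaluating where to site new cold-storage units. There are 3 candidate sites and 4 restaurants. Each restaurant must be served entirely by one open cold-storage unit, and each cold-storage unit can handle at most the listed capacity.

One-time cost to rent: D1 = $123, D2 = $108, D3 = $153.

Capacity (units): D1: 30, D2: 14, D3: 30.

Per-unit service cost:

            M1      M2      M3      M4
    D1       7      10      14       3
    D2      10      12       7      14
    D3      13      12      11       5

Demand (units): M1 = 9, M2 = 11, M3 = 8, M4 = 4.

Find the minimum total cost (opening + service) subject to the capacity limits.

Minimum total cost: 472

Open {D1, D2}: M1→D1 7·9=63, M2→D1 10·11=110, M3→D2 7·8=56, M4→D1 3·4=12.
Loads: D1 carries 24/30, D2 carries 8/14. Service 241; fixed 231; total 472.
Next best feasible plan costs 516.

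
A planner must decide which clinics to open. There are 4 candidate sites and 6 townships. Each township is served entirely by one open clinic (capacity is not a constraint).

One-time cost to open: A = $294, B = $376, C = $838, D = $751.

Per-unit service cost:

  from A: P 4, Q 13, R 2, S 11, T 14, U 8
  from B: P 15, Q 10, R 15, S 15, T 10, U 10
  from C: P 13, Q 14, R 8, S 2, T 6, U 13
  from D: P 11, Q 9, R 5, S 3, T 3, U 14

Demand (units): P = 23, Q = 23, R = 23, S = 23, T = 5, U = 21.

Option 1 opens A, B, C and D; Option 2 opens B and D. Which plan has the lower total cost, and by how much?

Option 2 is cheaper by 837.

Option 1: {A, B, C, D}: P→A 4·23=92, Q→D 9·23=207, R→A 2·23=46, S→C 2·23=46, T→D 3·5=15, U→A 8·21=168. Service 574; fixed 2259; total 2833.
Option 2: {B, D}: P→D 11·23=253, Q→D 9·23=207, R→D 5·23=115, S→D 3·23=69, T→D 3·5=15, U→B 10·21=210. Service 869; fixed 1127; total 1996.
Difference: |2833 − 1996| = 837.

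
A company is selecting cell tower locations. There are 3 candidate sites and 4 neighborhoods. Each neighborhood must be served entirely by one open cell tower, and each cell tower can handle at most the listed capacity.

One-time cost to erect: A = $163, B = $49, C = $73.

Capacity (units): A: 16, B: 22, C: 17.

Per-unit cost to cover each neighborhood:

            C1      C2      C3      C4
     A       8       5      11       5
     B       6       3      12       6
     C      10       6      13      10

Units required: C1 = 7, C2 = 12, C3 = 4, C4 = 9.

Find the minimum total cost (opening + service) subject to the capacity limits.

Open {B, C}: C1→C 10·7=70, C2→B 3·12=36, C3→C 13·4=52, C4→B 6·9=54.
Loads: B carries 21/22, C carries 11/17. Service 212; fixed 122; total 334.
Next best feasible plan costs 338.

Minimum total cost: 334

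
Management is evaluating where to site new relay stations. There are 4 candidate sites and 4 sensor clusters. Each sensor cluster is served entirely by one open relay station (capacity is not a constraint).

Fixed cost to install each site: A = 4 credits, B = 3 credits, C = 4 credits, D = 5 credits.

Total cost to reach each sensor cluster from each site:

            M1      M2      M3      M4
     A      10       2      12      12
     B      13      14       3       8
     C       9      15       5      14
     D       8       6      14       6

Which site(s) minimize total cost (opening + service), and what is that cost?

Open A and B; minimum total cost 30.

For any fixed open set, each sensor cluster goes to its cheapest open site; total = fixed + service.
{A, B}: M1→A 10, M2→A 2, M3→B 3, M4→B 8. Service 23; fixed 7; total 30.
{A, B, D}: service 19 + fixed 12 = 31
{B, D}: M1→D 8, M2→D 6, M3→B 3, M4→D 6. Service 23; fixed 8; total 31.
{A, B, C, D}: M1→D 8, M2→A 2, M3→B 3, M4→D 6. Service 19; fixed 16; total 35.
No other subset beats 30.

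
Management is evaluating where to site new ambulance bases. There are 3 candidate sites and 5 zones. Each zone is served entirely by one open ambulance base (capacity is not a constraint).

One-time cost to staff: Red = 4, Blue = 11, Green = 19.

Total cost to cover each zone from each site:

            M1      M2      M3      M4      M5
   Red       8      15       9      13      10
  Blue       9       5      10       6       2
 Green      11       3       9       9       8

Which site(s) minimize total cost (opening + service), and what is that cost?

Open Blue only; minimum total cost 43.

For any fixed open set, each zone goes to its cheapest open site; total = fixed + service.
{Blue}: M1→Blue 9, M2→Blue 5, M3→Blue 10, M4→Blue 6, M5→Blue 2. Service 32; fixed 11; total 43.
{Red, Blue}: service 30 + fixed 15 = 45
{Red}: service 55 + fixed 4 = 59
{Red, Blue, Green}: service 28 + fixed 34 = 62
No other subset beats 43.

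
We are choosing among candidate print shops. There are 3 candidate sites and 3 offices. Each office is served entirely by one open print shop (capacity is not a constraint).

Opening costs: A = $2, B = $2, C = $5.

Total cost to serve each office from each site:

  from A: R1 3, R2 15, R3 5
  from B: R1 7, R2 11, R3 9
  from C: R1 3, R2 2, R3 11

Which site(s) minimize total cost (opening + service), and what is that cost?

Open A and C; minimum total cost 17.

For any fixed open set, each office goes to its cheapest open site; total = fixed + service.
{A, C}: R1→A 3, R2→C 2, R3→A 5. Service 10; fixed 7; total 17.
{A, B, C}: service 10 + fixed 9 = 19
{B, C}: R1→C 3, R2→C 2, R3→B 9. Service 14; fixed 7; total 21.
{A}: service 23 + fixed 2 = 25
(All 7 nonempty subsets were checked; A and C is lowest.)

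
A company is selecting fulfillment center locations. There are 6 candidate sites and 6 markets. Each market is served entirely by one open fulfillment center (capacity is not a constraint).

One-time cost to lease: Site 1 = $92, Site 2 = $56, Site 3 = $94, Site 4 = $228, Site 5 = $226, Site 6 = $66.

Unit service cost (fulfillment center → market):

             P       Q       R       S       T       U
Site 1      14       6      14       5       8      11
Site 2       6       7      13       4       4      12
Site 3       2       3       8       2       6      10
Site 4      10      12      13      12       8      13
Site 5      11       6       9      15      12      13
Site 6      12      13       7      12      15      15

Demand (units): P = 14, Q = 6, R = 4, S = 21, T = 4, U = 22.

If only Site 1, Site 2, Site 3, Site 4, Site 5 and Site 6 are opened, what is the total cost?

Each market is assigned to its cheapest site among the open ones.
{Site 1, Site 2, Site 3, Site 4, Site 5, Site 6}: P→Site 3 2·14=28, Q→Site 3 3·6=18, R→Site 6 7·4=28, S→Site 3 2·21=42, T→Site 2 4·4=16, U→Site 3 10·22=220. Service 352; fixed 762; total 1114.

Total cost: 1114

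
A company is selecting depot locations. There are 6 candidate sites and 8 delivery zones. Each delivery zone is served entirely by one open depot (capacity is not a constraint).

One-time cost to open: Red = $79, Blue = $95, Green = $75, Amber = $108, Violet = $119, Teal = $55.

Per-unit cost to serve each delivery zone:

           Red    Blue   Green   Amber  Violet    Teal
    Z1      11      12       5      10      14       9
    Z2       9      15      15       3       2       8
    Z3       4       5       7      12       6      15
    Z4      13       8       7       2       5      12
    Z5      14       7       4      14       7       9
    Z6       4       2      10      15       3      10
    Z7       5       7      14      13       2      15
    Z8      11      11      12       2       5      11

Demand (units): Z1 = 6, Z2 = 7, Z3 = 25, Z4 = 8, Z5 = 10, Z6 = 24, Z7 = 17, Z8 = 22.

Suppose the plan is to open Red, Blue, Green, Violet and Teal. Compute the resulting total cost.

Each delivery zone is assigned to its cheapest site among the open ones.
{Red, Blue, Green, Violet, Teal}: Z1→Green 5·6=30, Z2→Violet 2·7=14, Z3→Red 4·25=100, Z4→Violet 5·8=40, Z5→Green 4·10=40, Z6→Blue 2·24=48, Z7→Violet 2·17=34, Z8→Violet 5·22=110. Service 416; fixed 423; total 839.

Total cost: 839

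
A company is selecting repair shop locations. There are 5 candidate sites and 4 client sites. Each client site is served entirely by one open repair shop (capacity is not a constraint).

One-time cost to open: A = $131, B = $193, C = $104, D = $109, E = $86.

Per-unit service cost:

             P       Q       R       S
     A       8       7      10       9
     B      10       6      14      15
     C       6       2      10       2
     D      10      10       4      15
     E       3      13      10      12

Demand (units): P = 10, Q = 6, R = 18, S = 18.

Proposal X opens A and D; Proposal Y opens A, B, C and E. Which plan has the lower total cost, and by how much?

Proposal X: {A, D}: P→A 8·10=80, Q→A 7·6=42, R→D 4·18=72, S→A 9·18=162. Service 356; fixed 240; total 596.
Proposal Y: {A, B, C, E}: P→E 3·10=30, Q→C 2·6=12, R→A 10·18=180, S→C 2·18=36. Service 258; fixed 514; total 772.
Difference: |596 − 772| = 176.

Proposal X is cheaper by 176.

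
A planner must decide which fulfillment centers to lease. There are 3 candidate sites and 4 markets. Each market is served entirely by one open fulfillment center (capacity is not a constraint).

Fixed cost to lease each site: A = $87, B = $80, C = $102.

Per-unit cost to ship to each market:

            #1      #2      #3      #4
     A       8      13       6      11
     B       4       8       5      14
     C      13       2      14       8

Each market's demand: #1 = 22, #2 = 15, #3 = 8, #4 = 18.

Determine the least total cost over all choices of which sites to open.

For any fixed open set, each market goes to its cheapest open site; total = fixed + service.
{B, C}: #1→B 4·22=88, #2→C 2·15=30, #3→B 5·8=40, #4→C 8·18=144. Service 302; fixed 182; total 484.
{A, B, C}: #1→B 4·22=88, #2→C 2·15=30, #3→B 5·8=40, #4→C 8·18=144. Service 302; fixed 269; total 571.
{B}: service 500 + fixed 80 = 580
No other subset beats 484.

Minimum total cost: 484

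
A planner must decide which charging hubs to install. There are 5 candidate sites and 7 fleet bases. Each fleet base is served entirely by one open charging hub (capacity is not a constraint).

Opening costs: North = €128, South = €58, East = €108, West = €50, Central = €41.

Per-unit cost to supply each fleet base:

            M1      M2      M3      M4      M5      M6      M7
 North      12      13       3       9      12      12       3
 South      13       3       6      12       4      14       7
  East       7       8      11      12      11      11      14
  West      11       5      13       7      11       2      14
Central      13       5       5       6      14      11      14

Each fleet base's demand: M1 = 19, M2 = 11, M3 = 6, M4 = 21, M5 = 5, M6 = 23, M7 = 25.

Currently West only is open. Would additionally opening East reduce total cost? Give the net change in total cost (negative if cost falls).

No — net change +20 (cost rises by 20).

Current service cost with {West}: 940.
Adding East: each fleet base re-picks its cheapest; new service cost 852, saving 88.
Extra fixed cost: 108. Net change = 108 − 88 = 20.
(Totals: 990 → 1010.)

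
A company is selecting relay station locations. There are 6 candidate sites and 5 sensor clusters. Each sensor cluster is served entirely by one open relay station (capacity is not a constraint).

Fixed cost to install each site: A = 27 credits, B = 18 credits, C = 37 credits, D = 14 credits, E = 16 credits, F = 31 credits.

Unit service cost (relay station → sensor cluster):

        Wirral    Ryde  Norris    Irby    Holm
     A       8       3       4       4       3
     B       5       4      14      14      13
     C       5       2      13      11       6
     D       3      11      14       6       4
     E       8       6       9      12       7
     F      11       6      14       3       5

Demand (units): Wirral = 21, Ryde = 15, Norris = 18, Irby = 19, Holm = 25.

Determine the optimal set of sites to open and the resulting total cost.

Open A and D; minimum total cost 372.

For any fixed open set, each sensor cluster goes to its cheapest open site; total = fixed + service.
{A, D}: Wirral→D 3·21=63, Ryde→A 3·15=45, Norris→A 4·18=72, Irby→A 4·19=76, Holm→A 3·25=75. Service 331; fixed 41; total 372.
{A, D, F}: Wirral→D 3·21=63, Ryde→A 3·15=45, Norris→A 4·18=72, Irby→F 3·19=57, Holm→A 3·25=75. Service 312; fixed 72; total 384.
{A, D, E}: service 331 + fixed 57 = 388
{A, B, C, D, E, F}: service 297 + fixed 143 = 440
No other subset beats 372.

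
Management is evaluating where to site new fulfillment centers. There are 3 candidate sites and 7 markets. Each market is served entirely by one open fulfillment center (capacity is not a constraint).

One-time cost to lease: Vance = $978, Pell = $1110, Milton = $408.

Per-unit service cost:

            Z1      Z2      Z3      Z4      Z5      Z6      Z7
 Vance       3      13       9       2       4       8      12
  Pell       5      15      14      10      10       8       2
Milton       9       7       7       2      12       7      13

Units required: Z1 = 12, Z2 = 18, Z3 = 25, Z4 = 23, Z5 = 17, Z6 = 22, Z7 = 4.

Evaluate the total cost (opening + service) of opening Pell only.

Each market is assigned to its cheapest site among the open ones.
{Pell}: Z1→Pell 5·12=60, Z2→Pell 15·18=270, Z3→Pell 14·25=350, Z4→Pell 10·23=230, Z5→Pell 10·17=170, Z6→Pell 8·22=176, Z7→Pell 2·4=8. Service 1264; fixed 1110; total 2374.

Total cost: 2374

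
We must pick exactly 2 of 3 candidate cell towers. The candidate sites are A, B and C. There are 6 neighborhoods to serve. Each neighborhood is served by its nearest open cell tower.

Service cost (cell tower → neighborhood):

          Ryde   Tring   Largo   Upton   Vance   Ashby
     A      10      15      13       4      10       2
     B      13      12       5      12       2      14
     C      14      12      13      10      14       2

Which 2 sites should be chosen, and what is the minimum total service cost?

Choose A and B; total service cost 35.

With exactly 2 open, each neighborhood uses its cheapest among the chosen.
{A, B}: Ryde→A 10, Tring→B 12, Largo→B 5, Upton→A 4, Vance→B 2, Ashby→A 2. Service cost 35.
{B, C}: service cost 44
{A, C}: service cost 51
Among all 3 size-2 choices, {A, B} is lowest.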